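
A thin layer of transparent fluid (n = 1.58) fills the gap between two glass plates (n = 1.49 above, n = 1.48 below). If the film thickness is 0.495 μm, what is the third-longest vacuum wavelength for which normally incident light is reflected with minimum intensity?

521 nm

At the upper boundary (n = 1.49 to n = 1.58) the reflected ray undergoes a half-wave phase shift.
Bottom surface (1.58 → 1.48): reflection off a lower-index medium gives no phase shift.
Exactly one π shift → a net half-wave offset.
With one net inversion, destructive interference in reflection requires 2 n t = m λ.
λ = 2 n t / m. The third-longest wavelength is m = 3: λ = 2 × 1.58 × 495 / 3.00 = 521 nm.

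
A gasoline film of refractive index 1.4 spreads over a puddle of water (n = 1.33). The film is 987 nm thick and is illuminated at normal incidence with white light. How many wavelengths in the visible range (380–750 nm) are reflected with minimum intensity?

At the upper boundary (n = 1.0 to n = 1.4) the reflected ray undergoes a half-wave phase shift.
At the lower boundary (n = 1.4 to n = 1.33) the reflected ray undergoes no phase shift.
The two reflections differ by half a wavelength.
With one net inversion, destructive interference in reflection requires 2 n t = m λ.
λ = 2 n t / m = 2764 / m nm.
m=3: 921 nm (IR); m=4: 691 nm (visible); m=5: 553 nm (visible); m=6: 461 nm (visible); m=7: 395 nm (visible); m=8: 345 nm (UV).

4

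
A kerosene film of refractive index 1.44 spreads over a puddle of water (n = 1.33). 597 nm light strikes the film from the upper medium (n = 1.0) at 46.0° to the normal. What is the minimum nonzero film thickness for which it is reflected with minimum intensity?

Ray reflecting at the top interface goes from n = 1.0 toward n = 1.44: a half-wave phase shift.
At the lower boundary (n = 1.44 to n = 1.33) the reflected ray undergoes no phase shift.
Exactly one π shift → a net half-wave offset.
So the condition for destructive reflection is 2 n t cos θ_r = m λ.
Snell's law: 1.0 sin 46.0° = 1.44 sin θ_r → sin θ_r = 0.500, cos θ_r = 0.866.
Minimum nonzero at m = 1: t = λ / (2 n cos θ_r) = 597 / (2 × 1.44 × 0.866) = 239 nm.

239 nm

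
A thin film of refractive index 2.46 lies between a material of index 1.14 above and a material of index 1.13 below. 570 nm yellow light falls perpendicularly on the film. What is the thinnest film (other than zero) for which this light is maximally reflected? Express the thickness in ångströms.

579 Å

Top surface (1.14 → 2.46): reflection off a higher-index medium gives a half-wave phase shift.
At the lower boundary (n = 2.46 to n = 1.13) the reflected ray undergoes no phase shift.
Exactly one π shift → a net half-wave offset.
For strong reflection here: 2 n t = (m + ½) λ.
Minimum at m = 0: t = λ / (4 n) = 570 / (4 × 2.46) = 57.9 nm.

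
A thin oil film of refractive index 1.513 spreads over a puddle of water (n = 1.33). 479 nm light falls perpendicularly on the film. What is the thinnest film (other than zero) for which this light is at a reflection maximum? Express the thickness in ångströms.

At the upper boundary (n = 1.0 to n = 1.513) the reflected ray undergoes a half-wave phase shift.
At the lower boundary (n = 1.513 to n = 1.33) the reflected ray undergoes no phase shift.
The two reflections differ by half a wavelength.
For bright reflection here: 2 n t = (m + ½) λ.
Minimum at m = 0: t = λ / (4 n) = 479 / (4 × 1.513) = 79.1 nm.

791 Å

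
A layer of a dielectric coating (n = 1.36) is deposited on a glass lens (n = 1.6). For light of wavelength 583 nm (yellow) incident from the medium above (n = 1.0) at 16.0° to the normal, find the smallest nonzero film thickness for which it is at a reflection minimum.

109 nm

At the upper boundary (n = 1.0 to n = 1.36) the reflected ray undergoes a half-wave phase shift.
Bottom surface (1.36 → 1.6): reflection off a higher-index medium gives a half-wave phase shift.
Net: no relative phase inversion (both shifts match).
So the condition for destructive reflection is 2 n t cos θ_r = (m + ½) λ.
Snell's law: 1.0 sin 16.0° = 1.36 sin θ_r → sin θ_r = 0.203, cos θ_r = 0.979.
Minimum at m = 0: t = λ / (4 n cos θ_r) = 583 / (4 × 1.36 × 0.979) = 109 nm.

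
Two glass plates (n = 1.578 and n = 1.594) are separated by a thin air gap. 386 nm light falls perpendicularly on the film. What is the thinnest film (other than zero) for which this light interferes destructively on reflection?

Ray reflecting at the top interface goes from n = 1.578 toward n = 1.0: no phase shift.
Bottom surface (1.0 → 1.594): reflection off a higher-index medium gives a half-wave phase shift.
The two reflections differ by half a wavelength.
For weak reflection here: 2 n t = m λ.
Minimum nonzero at m = 1: t = λ / (2 n) = 386 / (2 × 1.0) = 193 nm.

193 nm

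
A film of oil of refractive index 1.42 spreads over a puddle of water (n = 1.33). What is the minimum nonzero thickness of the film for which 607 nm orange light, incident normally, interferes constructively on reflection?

At the upper boundary (n = 1.0 to n = 1.42) the reflected ray undergoes a half-wave phase shift.
At the lower boundary (n = 1.42 to n = 1.33) the reflected ray undergoes no phase shift.
The two reflections differ by half a wavelength.
For maximum reflection here: 2 n t = (m + ½) λ.
Minimum at m = 0: t = λ / (4 n) = 607 / (4 × 1.42) = 107 nm.

107 nm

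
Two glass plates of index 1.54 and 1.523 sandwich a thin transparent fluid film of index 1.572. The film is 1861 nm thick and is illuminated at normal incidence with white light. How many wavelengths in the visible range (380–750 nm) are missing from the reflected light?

At the upper boundary (n = 1.54 to n = 1.572) the reflected ray undergoes a half-wave phase shift.
Ray reflecting at the bottom interface goes from n = 1.572 toward n = 1.523: no phase shift.
Exactly one π shift → a net half-wave offset.
With one net inversion, destructive interference in reflection requires 2 n t = m λ.
λ = 2 n t / m = 5851 / m nm.
m=7: 836 nm (IR); m=8: 731 nm (visible); m=9: 650 nm (visible); m=10: 585 nm (visible); m=11: 532 nm (visible); m=12: 488 nm (visible); m=13: 450 nm (visible); m=14: 418 nm (visible); m=15: 390 nm (visible); m=16: 366 nm (UV).

8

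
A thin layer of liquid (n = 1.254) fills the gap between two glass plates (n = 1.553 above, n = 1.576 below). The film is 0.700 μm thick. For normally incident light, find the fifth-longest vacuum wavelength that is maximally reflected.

Ray reflecting at the top interface goes from n = 1.553 toward n = 1.254: no phase shift.
Bottom surface (1.254 → 1.576): reflection off a higher-index medium gives a half-wave phase shift.
Exactly one π shift → a net half-wave offset.
With one net inversion, constructive interference in reflection requires 2 n t = (m + ½) λ.
λ = 2 n t / (m + ½). The fifth-longest wavelength is m = 4: λ = 2 × 1.254 × 700 / 4.50 = 390 nm.

390 nm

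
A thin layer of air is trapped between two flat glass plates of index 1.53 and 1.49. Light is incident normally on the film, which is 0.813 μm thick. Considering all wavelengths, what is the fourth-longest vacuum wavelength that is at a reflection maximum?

At the upper boundary (n = 1.53 to n = 1.0) the reflected ray undergoes no phase shift.
Ray reflecting at the bottom interface goes from n = 1.0 toward n = 1.49: a half-wave phase shift.
Exactly one π shift → a net half-wave offset.
For strong reflection here: 2 n t = (m + ½) λ.
λ = 2 n t / (m + ½). The fourth-longest wavelength is m = 3: λ = 2 × 1.0 × 813 / 3.50 = 465 nm.

465 nm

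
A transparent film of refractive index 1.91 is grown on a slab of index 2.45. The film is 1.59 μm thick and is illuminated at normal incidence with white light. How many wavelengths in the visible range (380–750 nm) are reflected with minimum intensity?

8

Ray reflecting at the top interface goes from n = 1.0 toward n = 1.91: a half-wave phase shift.
Bottom surface (1.91 → 2.45): reflection off a higher-index medium gives a half-wave phase shift.
The two reflections carry the same phase change, so no net offset.
For dark reflection here: 2 n t = (m + ½) λ.
λ = 2 n t / (m + ½) = 6074 / (m + ½) nm.
m=7: 810 nm (IR); m=8: 715 nm (visible); m=9: 639 nm (visible); m=10: 578 nm (visible); m=11: 528 nm (visible); m=12: 486 nm (visible); m=13: 450 nm (visible); m=14: 419 nm (visible); m=15: 392 nm (visible); m=16: 368 nm (UV).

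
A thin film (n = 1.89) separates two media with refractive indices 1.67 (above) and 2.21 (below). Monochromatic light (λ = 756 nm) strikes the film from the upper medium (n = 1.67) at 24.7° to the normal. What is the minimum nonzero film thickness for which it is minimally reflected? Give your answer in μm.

0.108 μm

At the upper boundary (n = 1.67 to n = 1.89) the reflected ray undergoes a half-wave phase shift.
At the lower boundary (n = 1.89 to n = 2.21) the reflected ray undergoes a half-wave phase shift.
Net: no relative phase inversion (both shifts match).
With no net inversion, destructive interference in reflection requires 2 n t cos θ_r = (m + ½) λ.
Snell's law: 1.67 sin 24.7° = 1.89 sin θ_r → sin θ_r = 0.369, cos θ_r = 0.929.
Minimum at m = 0: t = λ / (4 n cos θ_r) = 756 / (4 × 1.89 × 0.929) = 108 nm.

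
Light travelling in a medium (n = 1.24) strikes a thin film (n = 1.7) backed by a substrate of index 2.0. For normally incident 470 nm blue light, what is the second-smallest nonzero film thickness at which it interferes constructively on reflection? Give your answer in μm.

Top surface (1.24 → 1.7): reflection off a higher-index medium gives a half-wave phase shift.
Bottom surface (1.7 → 2.0): reflection off a higher-index medium gives a half-wave phase shift.
Net: no relative phase inversion (both shifts match).
With no net inversion, constructive interference in reflection requires 2 n t = m λ.
The second-smallest nonzero thickness corresponds to m = 2: t = m λ / (2 n) = 2.00 × 470 / (2 × 1.7) = 276 nm.

0.276 μm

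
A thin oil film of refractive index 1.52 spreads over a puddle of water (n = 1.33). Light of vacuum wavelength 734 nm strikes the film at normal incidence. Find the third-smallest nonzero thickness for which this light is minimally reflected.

At the upper boundary (n = 1.0 to n = 1.52) the reflected ray undergoes a half-wave phase shift.
Bottom surface (1.52 → 1.33): reflection off a lower-index medium gives no phase shift.
Net: one phase inversion between the two reflected rays.
For dark reflection here: 2 n t = m λ.
The third-smallest nonzero thickness corresponds to m = 3: t = m λ / (2 n) = 3.00 × 734 / (2 × 1.52) = 724 nm.

724 nm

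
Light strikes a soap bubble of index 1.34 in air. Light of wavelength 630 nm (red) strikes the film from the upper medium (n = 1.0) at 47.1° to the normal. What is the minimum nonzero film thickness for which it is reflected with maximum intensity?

140 nm

Top surface (1.0 → 1.34): reflection off a higher-index medium gives a half-wave phase shift.
At the lower boundary (n = 1.34 to n = 1.0) the reflected ray undergoes no phase shift.
The two reflections differ by half a wavelength.
For maximum reflection here: 2 n t cos θ_r = (m + ½) λ.
Snell's law: 1.0 sin 47.1° = 1.34 sin θ_r → sin θ_r = 0.547, cos θ_r = 0.837.
Minimum at m = 0: t = λ / (4 n cos θ_r) = 630 / (4 × 1.34 × 0.837) = 140 nm.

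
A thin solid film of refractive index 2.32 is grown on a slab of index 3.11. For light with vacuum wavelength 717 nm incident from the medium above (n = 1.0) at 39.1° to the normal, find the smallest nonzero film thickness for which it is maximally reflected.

161 nm

Top surface (1.0 → 2.32): reflection off a higher-index medium gives a half-wave phase shift.
Bottom surface (2.32 → 3.11): reflection off a higher-index medium gives a half-wave phase shift.
Net: no relative phase inversion (both shifts match).
With no net inversion, constructive interference in reflection requires 2 n t cos θ_r = m λ.
Snell's law: 1.0 sin 39.1° = 2.32 sin θ_r → sin θ_r = 0.272, cos θ_r = 0.962.
Minimum nonzero at m = 1: t = λ / (2 n cos θ_r) = 717 / (2 × 2.32 × 0.962) = 161 nm.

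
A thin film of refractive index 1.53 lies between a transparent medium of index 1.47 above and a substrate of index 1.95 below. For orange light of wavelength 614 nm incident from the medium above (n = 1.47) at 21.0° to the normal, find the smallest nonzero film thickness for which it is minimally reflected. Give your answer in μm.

0.107 μm

Top surface (1.47 → 1.53): reflection off a higher-index medium gives a half-wave phase shift.
Ray reflecting at the bottom interface goes from n = 1.53 toward n = 1.95: a half-wave phase shift.
Net: no relative phase inversion (both shifts match).
For minimum reflection here: 2 n t cos θ_r = (m + ½) λ.
Snell's law: 1.47 sin 21.0° = 1.53 sin θ_r → sin θ_r = 0.344, cos θ_r = 0.939.
Minimum at m = 0: t = λ / (4 n cos θ_r) = 614 / (4 × 1.53 × 0.939) = 107 nm.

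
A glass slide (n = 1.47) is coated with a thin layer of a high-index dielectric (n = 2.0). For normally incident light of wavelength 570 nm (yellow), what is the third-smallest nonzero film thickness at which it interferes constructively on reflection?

Top surface (1.0 → 2.0): reflection off a higher-index medium gives a half-wave phase shift.
Bottom surface (2.0 → 1.47): reflection off a lower-index medium gives no phase shift.
Net: one phase inversion between the two reflected rays.
So the condition for constructive reflection is 2 n t = (m + ½) λ.
The third-smallest nonzero thickness corresponds to m = 2: t = (m + ½) λ / (2 n) = 2.50 × 570 / (2 × 2.0) = 356 nm.

356 nm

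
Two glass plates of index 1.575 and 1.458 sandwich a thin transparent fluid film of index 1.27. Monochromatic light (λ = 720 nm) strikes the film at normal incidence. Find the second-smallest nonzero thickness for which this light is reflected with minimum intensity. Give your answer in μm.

At the upper boundary (n = 1.575 to n = 1.27) the reflected ray undergoes no phase shift.
Bottom surface (1.27 → 1.458): reflection off a higher-index medium gives a half-wave phase shift.
Exactly one π shift → a net half-wave offset.
So the condition for destructive reflection is 2 n t = m λ.
The second-smallest nonzero thickness corresponds to m = 2: t = m λ / (2 n) = 2.00 × 720 / (2 × 1.27) = 567 nm.

0.567 μm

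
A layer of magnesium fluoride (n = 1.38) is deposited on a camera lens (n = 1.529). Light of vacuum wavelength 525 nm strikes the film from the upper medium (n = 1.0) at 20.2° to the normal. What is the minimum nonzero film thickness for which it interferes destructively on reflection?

98.2 nm

At the upper boundary (n = 1.0 to n = 1.38) the reflected ray undergoes a half-wave phase shift.
Bottom surface (1.38 → 1.529): reflection off a higher-index medium gives a half-wave phase shift.
Net: no relative phase inversion (both shifts match).
So the condition for destructive reflection is 2 n t cos θ_r = (m + ½) λ.
Snell's law: 1.0 sin 20.2° = 1.38 sin θ_r → sin θ_r = 0.250, cos θ_r = 0.968.
Minimum at m = 0: t = λ / (4 n cos θ_r) = 525 / (4 × 1.38 × 0.968) = 98.2 nm.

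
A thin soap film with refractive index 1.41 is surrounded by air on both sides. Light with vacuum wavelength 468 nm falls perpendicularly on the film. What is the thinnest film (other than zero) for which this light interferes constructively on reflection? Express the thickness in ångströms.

830 Å

Top surface (1.0 → 1.41): reflection off a higher-index medium gives a half-wave phase shift.
Bottom surface (1.41 → 1.0): reflection off a lower-index medium gives no phase shift.
Net: one phase inversion between the two reflected rays.
With one net inversion, constructive interference in reflection requires 2 n t = (m + ½) λ.
Minimum at m = 0: t = λ / (4 n) = 468 / (4 × 1.41) = 83.0 nm.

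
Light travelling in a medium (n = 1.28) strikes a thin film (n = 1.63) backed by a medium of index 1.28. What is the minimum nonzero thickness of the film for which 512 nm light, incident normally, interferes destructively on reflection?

Top surface (1.28 → 1.63): reflection off a higher-index medium gives a half-wave phase shift.
Ray reflecting at the bottom interface goes from n = 1.63 toward n = 1.28: no phase shift.
Net: one phase inversion between the two reflected rays.
For dark reflection here: 2 n t = m λ.
Minimum nonzero at m = 1: t = λ / (2 n) = 512 / (2 × 1.63) = 157 nm.

157 nm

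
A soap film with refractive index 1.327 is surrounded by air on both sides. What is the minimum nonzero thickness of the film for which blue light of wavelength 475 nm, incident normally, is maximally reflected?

89.5 nm

Top surface (1.0 → 1.327): reflection off a higher-index medium gives a half-wave phase shift.
Bottom surface (1.327 → 1.0): reflection off a lower-index medium gives no phase shift.
Net: one phase inversion between the two reflected rays.
So the condition for constructive reflection is 2 n t = (m + ½) λ.
Minimum at m = 0: t = λ / (4 n) = 475 / (4 × 1.327) = 89.5 nm.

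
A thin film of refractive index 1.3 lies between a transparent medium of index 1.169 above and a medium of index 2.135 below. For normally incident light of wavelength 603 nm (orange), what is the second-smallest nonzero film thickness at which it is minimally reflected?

348 nm

Top surface (1.169 → 1.3): reflection off a higher-index medium gives a half-wave phase shift.
Bottom surface (1.3 → 2.135): reflection off a higher-index medium gives a half-wave phase shift.
Net: no relative phase inversion (both shifts match).
For dark reflection here: 2 n t = (m + ½) λ.
The second-smallest nonzero thickness corresponds to m = 1: t = (m + ½) λ / (2 n) = 1.50 × 603 / (2 × 1.3) = 348 nm.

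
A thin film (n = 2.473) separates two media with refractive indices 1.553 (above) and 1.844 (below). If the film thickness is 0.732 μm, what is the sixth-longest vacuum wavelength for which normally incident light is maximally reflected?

Top surface (1.553 → 2.473): reflection off a higher-index medium gives a half-wave phase shift.
At the lower boundary (n = 2.473 to n = 1.844) the reflected ray undergoes no phase shift.
Exactly one π shift → a net half-wave offset.
For maximum reflection here: 2 n t = (m + ½) λ.
λ = 2 n t / (m + ½). The sixth-longest wavelength is m = 5: λ = 2 × 2.473 × 732 / 5.50 = 658 nm.

658 nm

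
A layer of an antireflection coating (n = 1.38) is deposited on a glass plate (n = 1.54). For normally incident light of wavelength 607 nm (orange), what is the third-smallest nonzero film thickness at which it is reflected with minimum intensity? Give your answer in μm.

Ray reflecting at the top interface goes from n = 1.0 toward n = 1.38: a half-wave phase shift.
At the lower boundary (n = 1.38 to n = 1.54) the reflected ray undergoes a half-wave phase shift.
Zero or two π shifts → no net half-wave offset.
So the condition for destructive reflection is 2 n t = (m + ½) λ.
The third-smallest nonzero thickness corresponds to m = 2: t = (m + ½) λ / (2 n) = 2.50 × 607 / (2 × 1.38) = 550 nm.

0.550 μm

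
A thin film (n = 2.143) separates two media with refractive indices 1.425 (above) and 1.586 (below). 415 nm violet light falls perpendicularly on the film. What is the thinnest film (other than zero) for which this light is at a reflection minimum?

Ray reflecting at the top interface goes from n = 1.425 toward n = 2.143: a half-wave phase shift.
Ray reflecting at the bottom interface goes from n = 2.143 toward n = 1.586: no phase shift.
The two reflections differ by half a wavelength.
For minimum reflection here: 2 n t = m λ.
Minimum nonzero at m = 1: t = λ / (2 n) = 415 / (2 × 2.143) = 96.8 nm.

96.8 nm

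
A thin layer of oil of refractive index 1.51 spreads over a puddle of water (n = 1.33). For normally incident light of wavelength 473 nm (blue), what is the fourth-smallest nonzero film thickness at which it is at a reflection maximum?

Top surface (1.0 → 1.51): reflection off a higher-index medium gives a half-wave phase shift.
Bottom surface (1.51 → 1.33): reflection off a lower-index medium gives no phase shift.
Exactly one π shift → a net half-wave offset.
So the condition for constructive reflection is 2 n t = (m + ½) λ.
The fourth-smallest nonzero thickness corresponds to m = 3: t = (m + ½) λ / (2 n) = 3.50 × 473 / (2 × 1.51) = 548 nm.

548 nm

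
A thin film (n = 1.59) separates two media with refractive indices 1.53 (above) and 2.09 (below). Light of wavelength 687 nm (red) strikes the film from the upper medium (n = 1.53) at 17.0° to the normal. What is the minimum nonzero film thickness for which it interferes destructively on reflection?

Top surface (1.53 → 1.59): reflection off a higher-index medium gives a half-wave phase shift.
Ray reflecting at the bottom interface goes from n = 1.59 toward n = 2.09: a half-wave phase shift.
Net: no relative phase inversion (both shifts match).
For minimum reflection here: 2 n t cos θ_r = (m + ½) λ.
Snell's law: 1.53 sin 17.0° = 1.59 sin θ_r → sin θ_r = 0.281, cos θ_r = 0.960.
Minimum at m = 0: t = λ / (4 n cos θ_r) = 687 / (4 × 1.59 × 0.960) = 113 nm.

113 nm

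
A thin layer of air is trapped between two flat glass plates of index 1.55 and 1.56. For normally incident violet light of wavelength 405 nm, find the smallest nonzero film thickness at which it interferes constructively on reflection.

101 nm

At the upper boundary (n = 1.55 to n = 1.0) the reflected ray undergoes no phase shift.
Bottom surface (1.0 → 1.56): reflection off a higher-index medium gives a half-wave phase shift.
The two reflections differ by half a wavelength.
For strong reflection here: 2 n t = (m + ½) λ.
Minimum at m = 0: t = λ / (4 n) = 405 / (4 × 1.0) = 101 nm.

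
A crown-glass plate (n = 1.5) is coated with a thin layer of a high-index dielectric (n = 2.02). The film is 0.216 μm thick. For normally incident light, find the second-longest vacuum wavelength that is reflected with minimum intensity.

436 nm

Ray reflecting at the top interface goes from n = 1.0 toward n = 2.02: a half-wave phase shift.
Bottom surface (2.02 → 1.5): reflection off a lower-index medium gives no phase shift.
The two reflections differ by half a wavelength.
So the condition for destructive reflection is 2 n t = m λ.
λ = 2 n t / m. The second-longest wavelength is m = 2: λ = 2 × 2.02 × 216 / 2.00 = 436 nm.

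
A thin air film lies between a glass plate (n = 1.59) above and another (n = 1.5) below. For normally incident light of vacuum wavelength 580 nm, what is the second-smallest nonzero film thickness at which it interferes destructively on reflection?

580 nm

At the upper boundary (n = 1.59 to n = 1.0) the reflected ray undergoes no phase shift.
Ray reflecting at the bottom interface goes from n = 1.0 toward n = 1.5: a half-wave phase shift.
Net: one phase inversion between the two reflected rays.
So the condition for destructive reflection is 2 n t = m λ.
The second-smallest nonzero thickness corresponds to m = 2: t = m λ / (2 n) = 2.00 × 580 / (2 × 1.0) = 580 nm.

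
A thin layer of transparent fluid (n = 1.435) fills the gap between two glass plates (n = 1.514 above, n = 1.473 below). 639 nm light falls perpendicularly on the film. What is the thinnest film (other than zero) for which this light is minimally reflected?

Ray reflecting at the top interface goes from n = 1.514 toward n = 1.435: no phase shift.
Bottom surface (1.435 → 1.473): reflection off a higher-index medium gives a half-wave phase shift.
Exactly one π shift → a net half-wave offset.
For weak reflection here: 2 n t = m λ.
Minimum nonzero at m = 1: t = λ / (2 n) = 639 / (2 × 1.435) = 223 nm.

223 nm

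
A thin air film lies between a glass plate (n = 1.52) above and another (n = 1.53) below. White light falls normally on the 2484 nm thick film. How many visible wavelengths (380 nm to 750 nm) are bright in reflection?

At the upper boundary (n = 1.52 to n = 1.0) the reflected ray undergoes no phase shift.
Ray reflecting at the bottom interface goes from n = 1.0 toward n = 1.53: a half-wave phase shift.
Net: one phase inversion between the two reflected rays.
With one net inversion, constructive interference in reflection requires 2 n t = (m + ½) λ.
λ = 2 n t / (m + ½) = 4968 / (m + ½) nm.
m=6: 764 nm (IR); m=7: 662 nm (visible); m=8: 584 nm (visible); m=9: 523 nm (visible); m=10: 473 nm (visible); m=11: 432 nm (visible); m=12: 397 nm (visible); m=13: 368 nm (UV).

6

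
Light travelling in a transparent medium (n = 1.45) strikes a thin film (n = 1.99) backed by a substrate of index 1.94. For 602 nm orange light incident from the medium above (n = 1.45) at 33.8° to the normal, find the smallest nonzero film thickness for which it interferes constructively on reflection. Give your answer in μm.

At the upper boundary (n = 1.45 to n = 1.99) the reflected ray undergoes a half-wave phase shift.
Bottom surface (1.99 → 1.94): reflection off a lower-index medium gives no phase shift.
The two reflections differ by half a wavelength.
For maximum reflection here: 2 n t cos θ_r = (m + ½) λ.
Snell's law: 1.45 sin 33.8° = 1.99 sin θ_r → sin θ_r = 0.405, cos θ_r = 0.914.
Minimum at m = 0: t = λ / (4 n cos θ_r) = 602 / (4 × 1.99 × 0.914) = 82.7 nm.

0.0827 μm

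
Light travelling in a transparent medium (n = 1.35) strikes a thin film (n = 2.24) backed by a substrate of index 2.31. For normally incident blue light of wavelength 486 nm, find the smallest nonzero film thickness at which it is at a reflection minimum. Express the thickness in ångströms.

542 Å

Top surface (1.35 → 2.24): reflection off a higher-index medium gives a half-wave phase shift.
At the lower boundary (n = 2.24 to n = 2.31) the reflected ray undergoes a half-wave phase shift.
Zero or two π shifts → no net half-wave offset.
So the condition for destructive reflection is 2 n t = (m + ½) λ.
Minimum at m = 0: t = λ / (4 n) = 486 / (4 × 2.24) = 54.2 nm.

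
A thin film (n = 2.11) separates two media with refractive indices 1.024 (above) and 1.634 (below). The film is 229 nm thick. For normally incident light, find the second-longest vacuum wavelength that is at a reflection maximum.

Ray reflecting at the top interface goes from n = 1.024 toward n = 2.11: a half-wave phase shift.
At the lower boundary (n = 2.11 to n = 1.634) the reflected ray undergoes no phase shift.
The two reflections differ by half a wavelength.
So the condition for constructive reflection is 2 n t = (m + ½) λ.
λ = 2 n t / (m + ½). The second-longest wavelength is m = 1: λ = 2 × 2.11 × 229 / 1.50 = 644 nm.

644 nm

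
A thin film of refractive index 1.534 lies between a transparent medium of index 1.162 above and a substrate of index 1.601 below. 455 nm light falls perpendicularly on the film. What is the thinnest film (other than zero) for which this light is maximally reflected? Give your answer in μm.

Ray reflecting at the top interface goes from n = 1.162 toward n = 1.534: a half-wave phase shift.
Bottom surface (1.534 → 1.601): reflection off a higher-index medium gives a half-wave phase shift.
Zero or two π shifts → no net half-wave offset.
With no net inversion, constructive interference in reflection requires 2 n t = m λ.
Minimum nonzero at m = 1: t = λ / (2 n) = 455 / (2 × 1.534) = 148 nm.

0.148 μm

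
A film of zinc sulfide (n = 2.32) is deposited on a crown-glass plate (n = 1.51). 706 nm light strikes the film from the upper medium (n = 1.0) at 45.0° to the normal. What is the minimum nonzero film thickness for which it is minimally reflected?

160 nm

Ray reflecting at the top interface goes from n = 1.0 toward n = 2.32: a half-wave phase shift.
Bottom surface (2.32 → 1.51): reflection off a lower-index medium gives no phase shift.
Net: one phase inversion between the two reflected rays.
With one net inversion, destructive interference in reflection requires 2 n t cos θ_r = m λ.
Snell's law: 1.0 sin 45.0° = 2.32 sin θ_r → sin θ_r = 0.305, cos θ_r = 0.952.
Minimum nonzero at m = 1: t = λ / (2 n cos θ_r) = 706 / (2 × 2.32 × 0.952) = 160 nm.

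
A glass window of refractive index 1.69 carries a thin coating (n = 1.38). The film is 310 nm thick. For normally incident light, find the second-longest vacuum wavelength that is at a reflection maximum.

Ray reflecting at the top interface goes from n = 1.0 toward n = 1.38: a half-wave phase shift.
At the lower boundary (n = 1.38 to n = 1.69) the reflected ray undergoes a half-wave phase shift.
The two reflections carry the same phase change, so no net offset.
With no net inversion, constructive interference in reflection requires 2 n t = m λ.
λ = 2 n t / m. The second-longest wavelength is m = 2: λ = 2 × 1.38 × 310 / 2.00 = 428 nm.

428 nm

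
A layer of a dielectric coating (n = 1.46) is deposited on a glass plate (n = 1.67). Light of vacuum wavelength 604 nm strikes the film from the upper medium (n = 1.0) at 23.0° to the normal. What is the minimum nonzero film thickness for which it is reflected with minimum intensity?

Ray reflecting at the top interface goes from n = 1.0 toward n = 1.46: a half-wave phase shift.
At the lower boundary (n = 1.46 to n = 1.67) the reflected ray undergoes a half-wave phase shift.
Net: no relative phase inversion (both shifts match).
With no net inversion, destructive interference in reflection requires 2 n t cos θ_r = (m + ½) λ.
Snell's law: 1.0 sin 23.0° = 1.46 sin θ_r → sin θ_r = 0.268, cos θ_r = 0.964.
Minimum at m = 0: t = λ / (4 n cos θ_r) = 604 / (4 × 1.46 × 0.964) = 107 nm.

107 nm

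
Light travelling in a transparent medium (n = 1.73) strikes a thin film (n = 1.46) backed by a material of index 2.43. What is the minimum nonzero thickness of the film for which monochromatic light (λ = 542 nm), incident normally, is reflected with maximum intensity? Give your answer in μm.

0.0928 μm

Ray reflecting at the top interface goes from n = 1.73 toward n = 1.46: no phase shift.
Bottom surface (1.46 → 2.43): reflection off a higher-index medium gives a half-wave phase shift.
Exactly one π shift → a net half-wave offset.
For maximum reflection here: 2 n t = (m + ½) λ.
Minimum at m = 0: t = λ / (4 n) = 542 / (4 × 1.46) = 92.8 nm.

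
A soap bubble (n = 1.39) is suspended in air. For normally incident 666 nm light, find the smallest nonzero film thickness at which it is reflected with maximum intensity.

120 nm

At the upper boundary (n = 1.0 to n = 1.39) the reflected ray undergoes a half-wave phase shift.
Bottom surface (1.39 → 1.0): reflection off a lower-index medium gives no phase shift.
Net: one phase inversion between the two reflected rays.
So the condition for constructive reflection is 2 n t = (m + ½) λ.
Minimum at m = 0: t = λ / (4 n) = 666 / (4 × 1.39) = 120 nm.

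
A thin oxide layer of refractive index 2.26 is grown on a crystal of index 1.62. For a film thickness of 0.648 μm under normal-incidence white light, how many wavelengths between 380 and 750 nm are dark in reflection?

Ray reflecting at the top interface goes from n = 1.0 toward n = 2.26: a half-wave phase shift.
At the lower boundary (n = 2.26 to n = 1.62) the reflected ray undergoes no phase shift.
Net: one phase inversion between the two reflected rays.
So the condition for destructive reflection is 2 n t = m λ.
λ = 2 n t / m = 2929 / m nm.
m=3: 976 nm (IR); m=4: 732 nm (visible); m=5: 586 nm (visible); m=6: 488 nm (visible); m=7: 418 nm (visible); m=8: 366 nm (UV).

4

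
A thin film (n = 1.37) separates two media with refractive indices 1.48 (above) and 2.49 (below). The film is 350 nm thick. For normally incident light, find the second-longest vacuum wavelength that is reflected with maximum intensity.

At the upper boundary (n = 1.48 to n = 1.37) the reflected ray undergoes no phase shift.
Bottom surface (1.37 → 2.49): reflection off a higher-index medium gives a half-wave phase shift.
Exactly one π shift → a net half-wave offset.
So the condition for constructive reflection is 2 n t = (m + ½) λ.
λ = 2 n t / (m + ½). The second-longest wavelength is m = 1: λ = 2 × 1.37 × 350 / 1.50 = 639 nm.

639 nm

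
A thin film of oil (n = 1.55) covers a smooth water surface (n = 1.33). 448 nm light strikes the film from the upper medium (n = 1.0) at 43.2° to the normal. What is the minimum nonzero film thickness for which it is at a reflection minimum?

161 nm

At the upper boundary (n = 1.0 to n = 1.55) the reflected ray undergoes a half-wave phase shift.
Bottom surface (1.55 → 1.33): reflection off a lower-index medium gives no phase shift.
Net: one phase inversion between the two reflected rays.
With one net inversion, destructive interference in reflection requires 2 n t cos θ_r = m λ.
Snell's law: 1.0 sin 43.2° = 1.55 sin θ_r → sin θ_r = 0.442, cos θ_r = 0.897.
Minimum nonzero at m = 1: t = λ / (2 n cos θ_r) = 448 / (2 × 1.55 × 0.897) = 161 nm.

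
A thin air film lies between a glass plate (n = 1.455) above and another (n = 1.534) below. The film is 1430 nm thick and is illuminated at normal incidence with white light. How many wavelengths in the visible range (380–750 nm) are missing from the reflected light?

4

Ray reflecting at the top interface goes from n = 1.455 toward n = 1.0: no phase shift.
At the lower boundary (n = 1.0 to n = 1.534) the reflected ray undergoes a half-wave phase shift.
Exactly one π shift → a net half-wave offset.
So the condition for destructive reflection is 2 n t = m λ.
λ = 2 n t / m = 2860 / m nm.
m=3: 953 nm (IR); m=4: 715 nm (visible); m=5: 572 nm (visible); m=6: 477 nm (visible); m=7: 409 nm (visible); m=8: 358 nm (UV).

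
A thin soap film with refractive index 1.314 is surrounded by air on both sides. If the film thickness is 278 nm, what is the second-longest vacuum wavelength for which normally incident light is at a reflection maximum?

At the upper boundary (n = 1.0 to n = 1.314) the reflected ray undergoes a half-wave phase shift.
Ray reflecting at the bottom interface goes from n = 1.314 toward n = 1.0: no phase shift.
Net: one phase inversion between the two reflected rays.
So the condition for constructive reflection is 2 n t = (m + ½) λ.
λ = 2 n t / (m + ½). The second-longest wavelength is m = 1: λ = 2 × 1.314 × 278 / 1.50 = 487 nm.

487 nm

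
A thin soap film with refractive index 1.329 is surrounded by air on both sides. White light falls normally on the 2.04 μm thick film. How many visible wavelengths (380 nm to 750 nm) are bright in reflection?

Ray reflecting at the top interface goes from n = 1.0 toward n = 1.329: a half-wave phase shift.
At the lower boundary (n = 1.329 to n = 1.0) the reflected ray undergoes no phase shift.
Net: one phase inversion between the two reflected rays.
With one net inversion, constructive interference in reflection requires 2 n t = (m + ½) λ.
λ = 2 n t / (m + ½) = 5422 / (m + ½) nm.
m=6: 834 nm (IR); m=7: 723 nm (visible); m=8: 638 nm (visible); m=9: 571 nm (visible); m=10: 516 nm (visible); m=11: 472 nm (visible); m=12: 434 nm (visible); m=13: 402 nm (visible); m=14: 374 nm (UV).

7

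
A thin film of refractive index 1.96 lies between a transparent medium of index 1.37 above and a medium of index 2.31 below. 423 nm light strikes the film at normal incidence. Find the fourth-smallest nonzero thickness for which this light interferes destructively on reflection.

Ray reflecting at the top interface goes from n = 1.37 toward n = 1.96: a half-wave phase shift.
At the lower boundary (n = 1.96 to n = 2.31) the reflected ray undergoes a half-wave phase shift.
Net: no relative phase inversion (both shifts match).
With no net inversion, destructive interference in reflection requires 2 n t = (m + ½) λ.
The fourth-smallest nonzero thickness corresponds to m = 3: t = (m + ½) λ / (2 n) = 3.50 × 423 / (2 × 1.96) = 378 nm.

378 nm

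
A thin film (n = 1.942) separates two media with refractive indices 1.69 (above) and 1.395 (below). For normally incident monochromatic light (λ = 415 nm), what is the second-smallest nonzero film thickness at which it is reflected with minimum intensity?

214 nm

At the upper boundary (n = 1.69 to n = 1.942) the reflected ray undergoes a half-wave phase shift.
At the lower boundary (n = 1.942 to n = 1.395) the reflected ray undergoes no phase shift.
The two reflections differ by half a wavelength.
For dark reflection here: 2 n t = m λ.
The second-smallest nonzero thickness corresponds to m = 2: t = m λ / (2 n) = 2.00 × 415 / (2 × 1.942) = 214 nm.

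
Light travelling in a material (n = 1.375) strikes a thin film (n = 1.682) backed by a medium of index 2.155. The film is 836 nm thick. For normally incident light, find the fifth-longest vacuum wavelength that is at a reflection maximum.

562 nm

Top surface (1.375 → 1.682): reflection off a higher-index medium gives a half-wave phase shift.
At the lower boundary (n = 1.682 to n = 2.155) the reflected ray undergoes a half-wave phase shift.
Zero or two π shifts → no net half-wave offset.
So the condition for constructive reflection is 2 n t = m λ.
λ = 2 n t / m. The fifth-longest wavelength is m = 5: λ = 2 × 1.682 × 836 / 5.00 = 562 nm.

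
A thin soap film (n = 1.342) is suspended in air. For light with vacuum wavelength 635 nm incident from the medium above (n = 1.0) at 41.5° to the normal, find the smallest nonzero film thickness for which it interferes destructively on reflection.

272 nm

Ray reflecting at the top interface goes from n = 1.0 toward n = 1.342: a half-wave phase shift.
Bottom surface (1.342 → 1.0): reflection off a lower-index medium gives no phase shift.
Net: one phase inversion between the two reflected rays.
For weak reflection here: 2 n t cos θ_r = m λ.
Snell's law: 1.0 sin 41.5° = 1.342 sin θ_r → sin θ_r = 0.494, cos θ_r = 0.870.
Minimum nonzero at m = 1: t = λ / (2 n cos θ_r) = 635 / (2 × 1.342 × 0.870) = 272 nm.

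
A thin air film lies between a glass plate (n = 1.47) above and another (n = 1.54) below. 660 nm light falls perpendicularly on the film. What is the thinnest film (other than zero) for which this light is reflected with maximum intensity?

Top surface (1.47 → 1.0): reflection off a lower-index medium gives no phase shift.
Ray reflecting at the bottom interface goes from n = 1.0 toward n = 1.54: a half-wave phase shift.
The two reflections differ by half a wavelength.
So the condition for constructive reflection is 2 n t = (m + ½) λ.
Minimum at m = 0: t = λ / (4 n) = 660 / (4 × 1.0) = 165 nm.

165 nm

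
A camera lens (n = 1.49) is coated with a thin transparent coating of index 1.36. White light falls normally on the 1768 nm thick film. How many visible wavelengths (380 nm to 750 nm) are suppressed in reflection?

7

Ray reflecting at the top interface goes from n = 1.0 toward n = 1.36: a half-wave phase shift.
At the lower boundary (n = 1.36 to n = 1.49) the reflected ray undergoes a half-wave phase shift.
Net: no relative phase inversion (both shifts match).
For dark reflection here: 2 n t = (m + ½) λ.
λ = 2 n t / (m + ½) = 4809 / (m + ½) nm.
m=5: 874 nm (IR); m=6: 740 nm (visible); m=7: 641 nm (visible); m=8: 566 nm (visible); m=9: 506 nm (visible); m=10: 458 nm (visible); m=11: 418 nm (visible); m=12: 385 nm (visible); m=13: 356 nm (UV).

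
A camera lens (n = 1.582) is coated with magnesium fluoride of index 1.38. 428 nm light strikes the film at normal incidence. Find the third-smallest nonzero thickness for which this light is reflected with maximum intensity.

At the upper boundary (n = 1.0 to n = 1.38) the reflected ray undergoes a half-wave phase shift.
At the lower boundary (n = 1.38 to n = 1.582) the reflected ray undergoes a half-wave phase shift.
Net: no relative phase inversion (both shifts match).
So the condition for constructive reflection is 2 n t = m λ.
The third-smallest nonzero thickness corresponds to m = 3: t = m λ / (2 n) = 3.00 × 428 / (2 × 1.38) = 465 nm.

465 nm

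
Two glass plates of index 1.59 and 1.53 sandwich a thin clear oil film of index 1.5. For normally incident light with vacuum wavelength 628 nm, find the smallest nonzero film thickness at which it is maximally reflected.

Ray reflecting at the top interface goes from n = 1.59 toward n = 1.5: no phase shift.
Ray reflecting at the bottom interface goes from n = 1.5 toward n = 1.53: a half-wave phase shift.
The two reflections differ by half a wavelength.
For maximum reflection here: 2 n t = (m + ½) λ.
Minimum at m = 0: t = λ / (4 n) = 628 / (4 × 1.5) = 105 nm.

105 nm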